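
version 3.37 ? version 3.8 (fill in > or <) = >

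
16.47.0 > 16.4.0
True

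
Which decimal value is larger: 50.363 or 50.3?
50.363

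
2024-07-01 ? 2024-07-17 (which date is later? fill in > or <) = <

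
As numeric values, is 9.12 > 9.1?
True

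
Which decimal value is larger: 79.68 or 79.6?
79.68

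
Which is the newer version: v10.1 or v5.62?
v10.1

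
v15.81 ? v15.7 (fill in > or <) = >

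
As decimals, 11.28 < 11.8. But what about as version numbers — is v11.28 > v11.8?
True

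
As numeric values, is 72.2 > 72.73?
False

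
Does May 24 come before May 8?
No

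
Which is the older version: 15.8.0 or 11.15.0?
11.15.0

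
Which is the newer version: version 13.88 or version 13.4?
version 13.88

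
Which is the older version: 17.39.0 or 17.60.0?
17.39.0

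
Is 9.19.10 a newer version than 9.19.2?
Yes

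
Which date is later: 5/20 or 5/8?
5/20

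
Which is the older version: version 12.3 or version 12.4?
version 12.3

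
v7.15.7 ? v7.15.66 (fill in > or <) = <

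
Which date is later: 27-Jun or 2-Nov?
2-Nov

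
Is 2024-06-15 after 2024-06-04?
Yes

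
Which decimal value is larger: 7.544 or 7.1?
7.544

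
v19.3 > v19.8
False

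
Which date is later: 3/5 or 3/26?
3/26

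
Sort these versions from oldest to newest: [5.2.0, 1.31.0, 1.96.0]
[1.31.0, 1.96.0, 5.2.0]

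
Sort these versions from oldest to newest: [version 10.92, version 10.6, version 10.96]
[version 10.6, version 10.92, version 10.96]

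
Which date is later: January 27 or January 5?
January 27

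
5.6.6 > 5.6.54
False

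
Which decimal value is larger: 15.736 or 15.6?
15.736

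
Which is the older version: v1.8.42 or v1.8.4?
v1.8.4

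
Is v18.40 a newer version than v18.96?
No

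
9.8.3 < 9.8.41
True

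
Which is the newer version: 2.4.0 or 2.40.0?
2.40.0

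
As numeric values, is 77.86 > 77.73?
True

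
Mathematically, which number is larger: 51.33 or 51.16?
51.33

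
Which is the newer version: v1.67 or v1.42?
v1.67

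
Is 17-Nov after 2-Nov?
Yes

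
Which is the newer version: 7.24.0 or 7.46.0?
7.46.0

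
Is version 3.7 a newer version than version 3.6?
Yes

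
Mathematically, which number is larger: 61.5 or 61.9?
61.9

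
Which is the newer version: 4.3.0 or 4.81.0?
4.81.0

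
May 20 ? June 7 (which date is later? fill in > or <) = <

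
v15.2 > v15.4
False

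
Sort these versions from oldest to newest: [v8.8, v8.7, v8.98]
[v8.7, v8.8, v8.98]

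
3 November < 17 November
True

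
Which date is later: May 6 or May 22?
May 22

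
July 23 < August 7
True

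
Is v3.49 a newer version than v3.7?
Yes. Version numbers are compared segment by segment as integers, not as decimals: minor version 49 > 7, so v3.49 > v3.7 (even though the decimal 3.49 < 3.7).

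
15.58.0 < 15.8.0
False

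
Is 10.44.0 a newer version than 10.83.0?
No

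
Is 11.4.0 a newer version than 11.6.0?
No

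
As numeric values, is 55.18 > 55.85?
False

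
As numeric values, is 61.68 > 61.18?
True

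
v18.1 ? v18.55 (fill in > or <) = <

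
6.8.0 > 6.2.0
True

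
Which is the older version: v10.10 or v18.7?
v10.10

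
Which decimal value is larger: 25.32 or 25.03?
25.32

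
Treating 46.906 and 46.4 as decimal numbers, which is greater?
46.906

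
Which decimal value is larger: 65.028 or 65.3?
65.3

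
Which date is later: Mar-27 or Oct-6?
Oct-6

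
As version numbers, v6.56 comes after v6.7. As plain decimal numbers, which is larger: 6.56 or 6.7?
6.7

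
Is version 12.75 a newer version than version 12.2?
Yes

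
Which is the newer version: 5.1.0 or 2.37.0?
5.1.0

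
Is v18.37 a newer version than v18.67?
No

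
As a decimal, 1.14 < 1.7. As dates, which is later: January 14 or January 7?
January 14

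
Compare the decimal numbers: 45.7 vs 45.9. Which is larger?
45.9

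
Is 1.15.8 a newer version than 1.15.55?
No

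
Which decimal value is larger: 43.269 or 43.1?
43.269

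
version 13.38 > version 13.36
True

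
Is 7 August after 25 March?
Yes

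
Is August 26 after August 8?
Yes. Day 26 comes after day 8 in August — this is a date comparison, not a decimal one (the decimal 8.26 would be smaller than 8.8).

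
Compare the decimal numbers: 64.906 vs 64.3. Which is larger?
64.906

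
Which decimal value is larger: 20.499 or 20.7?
20.7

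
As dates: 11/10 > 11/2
True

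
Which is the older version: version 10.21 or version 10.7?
version 10.7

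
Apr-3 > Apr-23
False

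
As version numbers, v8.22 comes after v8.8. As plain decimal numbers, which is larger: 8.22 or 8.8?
8.8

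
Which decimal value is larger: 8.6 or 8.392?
8.6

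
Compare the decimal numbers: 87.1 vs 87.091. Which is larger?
87.1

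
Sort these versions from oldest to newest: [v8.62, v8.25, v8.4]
[v8.4, v8.25, v8.62]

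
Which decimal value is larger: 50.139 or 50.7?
50.7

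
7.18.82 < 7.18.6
False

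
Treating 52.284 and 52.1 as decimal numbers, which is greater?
52.284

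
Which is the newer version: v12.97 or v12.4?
v12.97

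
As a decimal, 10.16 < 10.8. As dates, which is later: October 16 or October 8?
October 16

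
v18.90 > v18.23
True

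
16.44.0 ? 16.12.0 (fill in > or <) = >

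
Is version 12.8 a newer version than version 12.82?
No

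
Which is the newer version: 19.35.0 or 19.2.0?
19.35.0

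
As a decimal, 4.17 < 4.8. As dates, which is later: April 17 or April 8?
April 17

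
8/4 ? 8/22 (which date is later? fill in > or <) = <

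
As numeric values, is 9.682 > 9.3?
True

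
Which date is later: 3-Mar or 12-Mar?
12-Mar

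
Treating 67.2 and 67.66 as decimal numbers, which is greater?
67.66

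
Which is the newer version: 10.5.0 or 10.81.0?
10.81.0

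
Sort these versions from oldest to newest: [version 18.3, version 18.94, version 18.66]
[version 18.3, version 18.66, version 18.94]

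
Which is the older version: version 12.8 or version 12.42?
version 12.8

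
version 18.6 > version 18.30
False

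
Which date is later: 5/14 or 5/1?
5/14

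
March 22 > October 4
False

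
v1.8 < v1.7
False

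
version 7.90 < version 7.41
False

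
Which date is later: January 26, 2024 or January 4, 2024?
January 26, 2024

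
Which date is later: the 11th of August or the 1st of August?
the 11th of August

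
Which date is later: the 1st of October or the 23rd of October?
the 23rd of October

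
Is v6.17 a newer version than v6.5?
Yes. Version numbers are compared segment by segment as integers, not as decimals: minor version 17 > 5, so v6.17 > v6.5 (even though the decimal 6.17 < 6.5).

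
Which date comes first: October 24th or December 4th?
October 24th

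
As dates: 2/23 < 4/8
True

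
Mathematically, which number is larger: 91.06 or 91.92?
91.92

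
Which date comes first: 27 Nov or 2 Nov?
2 Nov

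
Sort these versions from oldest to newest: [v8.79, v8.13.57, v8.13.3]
[v8.13.3, v8.13.57, v8.79]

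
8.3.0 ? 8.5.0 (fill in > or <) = <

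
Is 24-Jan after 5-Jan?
Yes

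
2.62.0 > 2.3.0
True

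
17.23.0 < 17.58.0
True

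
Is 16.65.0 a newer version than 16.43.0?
Yes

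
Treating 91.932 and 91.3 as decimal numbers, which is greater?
91.932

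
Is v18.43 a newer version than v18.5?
Yes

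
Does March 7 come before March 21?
Yes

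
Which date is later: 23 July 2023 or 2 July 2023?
23 July 2023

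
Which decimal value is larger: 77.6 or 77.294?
77.6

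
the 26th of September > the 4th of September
True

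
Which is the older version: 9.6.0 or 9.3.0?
9.3.0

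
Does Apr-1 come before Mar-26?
No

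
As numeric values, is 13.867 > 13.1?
True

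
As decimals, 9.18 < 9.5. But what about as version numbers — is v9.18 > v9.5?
True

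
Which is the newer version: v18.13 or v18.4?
v18.13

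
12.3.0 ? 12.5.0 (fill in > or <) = <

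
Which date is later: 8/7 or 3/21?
8/7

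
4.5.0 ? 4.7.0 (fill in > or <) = <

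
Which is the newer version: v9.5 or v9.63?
v9.63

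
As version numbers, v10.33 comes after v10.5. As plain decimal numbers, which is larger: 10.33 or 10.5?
10.5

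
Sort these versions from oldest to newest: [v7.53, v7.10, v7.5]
[v7.5, v7.10, v7.53]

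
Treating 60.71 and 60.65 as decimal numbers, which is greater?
60.71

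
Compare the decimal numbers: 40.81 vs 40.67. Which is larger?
40.81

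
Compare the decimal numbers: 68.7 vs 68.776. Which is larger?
68.776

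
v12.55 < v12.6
False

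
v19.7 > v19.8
False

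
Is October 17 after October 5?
Yes. Day 17 comes after day 5 in October — this is a date comparison, not a decimal one (the decimal 10.17 would be smaller than 10.5).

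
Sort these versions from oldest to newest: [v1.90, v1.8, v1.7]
[v1.7, v1.8, v1.90]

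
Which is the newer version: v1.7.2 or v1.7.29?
v1.7.29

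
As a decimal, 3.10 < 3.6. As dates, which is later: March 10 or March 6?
March 10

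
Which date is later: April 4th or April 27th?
April 27th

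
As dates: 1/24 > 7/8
False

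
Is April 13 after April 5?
Yes. Day 13 comes after day 5 in April — this is a date comparison, not a decimal one (the decimal 4.13 would be smaller than 4.5).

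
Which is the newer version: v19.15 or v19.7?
v19.15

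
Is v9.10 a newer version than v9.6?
Yes. Version numbers are compared segment by segment as integers, not as decimals: minor version 10 > 6, so v9.10 > v9.6 (even though the decimal 9.10 < 9.6).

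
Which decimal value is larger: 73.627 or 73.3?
73.627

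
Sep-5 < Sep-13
True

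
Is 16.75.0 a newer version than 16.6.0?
Yes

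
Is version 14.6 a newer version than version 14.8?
No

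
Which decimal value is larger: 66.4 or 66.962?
66.962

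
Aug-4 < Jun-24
False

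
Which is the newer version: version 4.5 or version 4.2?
version 4.5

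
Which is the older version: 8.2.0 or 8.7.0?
8.2.0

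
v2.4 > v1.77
True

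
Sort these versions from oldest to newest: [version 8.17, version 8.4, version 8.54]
[version 8.4, version 8.17, version 8.54]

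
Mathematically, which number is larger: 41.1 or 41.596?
41.596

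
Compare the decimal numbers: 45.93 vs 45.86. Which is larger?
45.93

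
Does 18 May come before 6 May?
No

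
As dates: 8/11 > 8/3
True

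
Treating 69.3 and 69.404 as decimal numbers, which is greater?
69.404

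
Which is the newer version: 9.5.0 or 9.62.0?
9.62.0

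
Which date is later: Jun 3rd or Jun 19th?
Jun 19th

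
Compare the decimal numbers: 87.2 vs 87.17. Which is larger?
87.2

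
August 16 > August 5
True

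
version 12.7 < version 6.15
False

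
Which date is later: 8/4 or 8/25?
8/25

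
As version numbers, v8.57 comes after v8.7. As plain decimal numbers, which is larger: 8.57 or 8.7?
8.7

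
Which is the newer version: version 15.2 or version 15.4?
version 15.4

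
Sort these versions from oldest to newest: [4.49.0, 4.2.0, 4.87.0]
[4.2.0, 4.49.0, 4.87.0]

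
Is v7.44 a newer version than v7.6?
Yes. Version numbers are compared segment by segment as integers, not as decimals: minor version 44 > 6, so v7.44 > v7.6 (even though the decimal 7.44 < 7.6).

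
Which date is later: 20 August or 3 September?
3 September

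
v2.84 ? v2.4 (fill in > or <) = >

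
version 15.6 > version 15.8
False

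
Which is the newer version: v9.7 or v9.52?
v9.52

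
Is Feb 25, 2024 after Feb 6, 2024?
Yes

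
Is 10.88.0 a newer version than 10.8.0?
Yes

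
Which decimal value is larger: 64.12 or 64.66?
64.66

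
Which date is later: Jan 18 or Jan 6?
Jan 18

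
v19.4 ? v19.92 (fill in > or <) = <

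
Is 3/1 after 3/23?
No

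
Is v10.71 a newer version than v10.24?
Yes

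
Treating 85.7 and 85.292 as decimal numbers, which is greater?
85.7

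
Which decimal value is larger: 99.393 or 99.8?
99.8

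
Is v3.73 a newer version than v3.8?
Yes. Version numbers are compared segment by segment as integers, not as decimals: minor version 73 > 8, so v3.73 > v3.8 (even though the decimal 3.73 < 3.8).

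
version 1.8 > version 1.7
True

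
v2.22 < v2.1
False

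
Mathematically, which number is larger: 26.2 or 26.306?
26.306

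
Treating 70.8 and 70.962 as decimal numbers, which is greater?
70.962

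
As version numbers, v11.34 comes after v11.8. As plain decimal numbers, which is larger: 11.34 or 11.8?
11.8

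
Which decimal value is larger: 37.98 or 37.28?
37.98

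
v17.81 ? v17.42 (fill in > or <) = >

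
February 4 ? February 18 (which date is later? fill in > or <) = <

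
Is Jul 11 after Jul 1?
Yes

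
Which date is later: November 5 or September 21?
November 5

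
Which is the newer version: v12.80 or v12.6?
v12.80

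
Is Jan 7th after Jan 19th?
No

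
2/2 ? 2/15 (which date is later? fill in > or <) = <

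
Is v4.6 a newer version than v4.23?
No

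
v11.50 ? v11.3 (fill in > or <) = >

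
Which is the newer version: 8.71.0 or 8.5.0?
8.71.0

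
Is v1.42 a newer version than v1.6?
Yes. Version numbers are compared segment by segment as integers, not as decimals: minor version 42 > 6, so v1.42 > v1.6 (even though the decimal 1.42 < 1.6).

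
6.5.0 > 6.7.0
False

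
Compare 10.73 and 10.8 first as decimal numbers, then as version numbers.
As decimals: 10.73 < 10.8. As versions: v10.73 > v10.8 (minor version 73 > 8).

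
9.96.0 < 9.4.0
False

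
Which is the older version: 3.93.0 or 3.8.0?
3.8.0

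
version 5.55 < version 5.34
False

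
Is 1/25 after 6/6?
No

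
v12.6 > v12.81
False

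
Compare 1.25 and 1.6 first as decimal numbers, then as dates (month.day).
As decimals: 1.25 < 1.6. As dates: 1/25 is later than 1/6 (day 25 > day 6).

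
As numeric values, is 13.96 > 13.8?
True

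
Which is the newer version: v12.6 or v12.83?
v12.83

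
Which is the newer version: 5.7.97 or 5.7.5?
5.7.97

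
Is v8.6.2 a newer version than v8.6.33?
No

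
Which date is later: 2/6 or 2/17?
2/17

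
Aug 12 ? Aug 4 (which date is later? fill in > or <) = >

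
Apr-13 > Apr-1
True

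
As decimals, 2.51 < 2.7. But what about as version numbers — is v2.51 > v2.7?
True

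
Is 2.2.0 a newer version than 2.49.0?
No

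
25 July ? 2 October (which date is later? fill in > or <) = <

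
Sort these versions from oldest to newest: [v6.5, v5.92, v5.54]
[v5.54, v5.92, v6.5]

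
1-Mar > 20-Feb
True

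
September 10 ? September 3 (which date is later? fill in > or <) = >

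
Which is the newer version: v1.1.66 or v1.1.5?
v1.1.66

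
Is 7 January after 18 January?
No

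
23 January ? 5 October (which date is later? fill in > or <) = <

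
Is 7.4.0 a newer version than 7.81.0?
No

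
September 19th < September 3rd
False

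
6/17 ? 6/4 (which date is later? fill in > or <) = >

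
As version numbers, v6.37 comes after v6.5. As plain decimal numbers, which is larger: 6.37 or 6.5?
6.5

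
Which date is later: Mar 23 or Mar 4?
Mar 23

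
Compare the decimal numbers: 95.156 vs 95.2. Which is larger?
95.2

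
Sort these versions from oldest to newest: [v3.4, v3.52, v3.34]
[v3.4, v3.34, v3.52]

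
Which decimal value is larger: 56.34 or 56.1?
56.34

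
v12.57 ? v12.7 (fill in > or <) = >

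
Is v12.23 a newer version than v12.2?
Yes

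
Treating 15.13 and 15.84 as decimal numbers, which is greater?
15.84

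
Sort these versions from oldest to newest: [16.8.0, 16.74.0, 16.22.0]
[16.8.0, 16.22.0, 16.74.0]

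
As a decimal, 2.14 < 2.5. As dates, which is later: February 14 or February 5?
February 14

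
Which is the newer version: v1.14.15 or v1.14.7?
v1.14.15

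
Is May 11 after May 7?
Yes. Day 11 comes after day 7 in May — this is a date comparison, not a decimal one (the decimal 5.11 would be smaller than 5.7).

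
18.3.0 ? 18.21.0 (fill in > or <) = <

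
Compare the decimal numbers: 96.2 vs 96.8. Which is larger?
96.8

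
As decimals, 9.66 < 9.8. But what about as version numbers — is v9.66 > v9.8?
True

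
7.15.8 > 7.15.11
False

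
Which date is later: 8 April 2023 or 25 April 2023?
25 April 2023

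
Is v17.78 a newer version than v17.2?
Yes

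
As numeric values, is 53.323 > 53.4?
False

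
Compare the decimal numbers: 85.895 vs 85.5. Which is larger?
85.895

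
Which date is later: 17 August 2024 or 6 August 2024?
17 August 2024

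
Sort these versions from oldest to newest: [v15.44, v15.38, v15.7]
[v15.7, v15.38, v15.44]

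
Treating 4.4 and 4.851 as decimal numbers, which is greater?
4.851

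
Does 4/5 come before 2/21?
No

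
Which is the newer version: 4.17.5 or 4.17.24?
4.17.24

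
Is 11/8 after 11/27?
No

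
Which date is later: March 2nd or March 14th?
March 14th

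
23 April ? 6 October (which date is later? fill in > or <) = <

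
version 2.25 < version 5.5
True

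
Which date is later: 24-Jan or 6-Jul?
6-Jul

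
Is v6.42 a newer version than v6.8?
Yes. Version numbers are compared segment by segment as integers, not as decimals: minor version 42 > 8, so v6.42 > v6.8 (even though the decimal 6.42 < 6.8).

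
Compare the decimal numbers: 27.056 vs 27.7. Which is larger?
27.7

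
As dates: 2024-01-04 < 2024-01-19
True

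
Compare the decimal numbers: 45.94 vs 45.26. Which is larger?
45.94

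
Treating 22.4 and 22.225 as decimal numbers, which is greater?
22.4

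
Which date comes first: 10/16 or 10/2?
10/2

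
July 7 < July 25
True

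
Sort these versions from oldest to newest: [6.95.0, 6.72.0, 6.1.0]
[6.1.0, 6.72.0, 6.95.0]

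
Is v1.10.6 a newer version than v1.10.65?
No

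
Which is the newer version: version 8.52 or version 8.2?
version 8.52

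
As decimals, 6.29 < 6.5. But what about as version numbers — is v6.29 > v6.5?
True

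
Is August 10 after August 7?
Yes. Day 10 comes after day 7 in August — this is a date comparison, not a decimal one (the decimal 8.10 would be smaller than 8.7).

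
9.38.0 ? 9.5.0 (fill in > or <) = >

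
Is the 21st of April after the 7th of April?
Yes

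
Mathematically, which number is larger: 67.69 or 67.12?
67.69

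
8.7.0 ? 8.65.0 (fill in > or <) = <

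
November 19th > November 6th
True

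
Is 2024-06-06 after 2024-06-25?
No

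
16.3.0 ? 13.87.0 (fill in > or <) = >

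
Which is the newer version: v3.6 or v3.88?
v3.88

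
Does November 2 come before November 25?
Yes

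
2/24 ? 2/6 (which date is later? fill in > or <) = >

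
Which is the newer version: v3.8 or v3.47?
v3.47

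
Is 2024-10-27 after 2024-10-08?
Yes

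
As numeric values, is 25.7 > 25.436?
True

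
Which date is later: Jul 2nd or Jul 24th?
Jul 24th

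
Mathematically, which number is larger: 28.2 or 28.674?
28.674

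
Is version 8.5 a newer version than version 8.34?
No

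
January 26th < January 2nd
False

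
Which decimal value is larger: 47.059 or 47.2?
47.2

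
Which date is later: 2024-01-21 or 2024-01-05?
2024-01-21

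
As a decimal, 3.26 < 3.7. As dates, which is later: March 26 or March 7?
March 26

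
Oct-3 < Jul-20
False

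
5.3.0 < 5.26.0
True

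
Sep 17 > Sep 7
True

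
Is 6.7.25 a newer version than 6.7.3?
Yes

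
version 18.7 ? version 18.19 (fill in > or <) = <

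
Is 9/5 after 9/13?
No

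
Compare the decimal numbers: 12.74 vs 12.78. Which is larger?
12.78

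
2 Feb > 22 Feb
False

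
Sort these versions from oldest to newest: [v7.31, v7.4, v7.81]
[v7.4, v7.31, v7.81]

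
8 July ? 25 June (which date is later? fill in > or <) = >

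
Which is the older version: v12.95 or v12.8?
v12.8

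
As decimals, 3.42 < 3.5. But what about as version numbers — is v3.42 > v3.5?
True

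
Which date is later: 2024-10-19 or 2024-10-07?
2024-10-19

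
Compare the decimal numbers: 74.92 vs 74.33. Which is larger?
74.92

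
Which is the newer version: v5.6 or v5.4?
v5.6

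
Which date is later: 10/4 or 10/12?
10/12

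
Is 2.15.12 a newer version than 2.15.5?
Yes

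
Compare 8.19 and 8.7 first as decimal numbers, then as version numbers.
As decimals: 8.19 < 8.7. As versions: v8.19 > v8.7 (minor version 19 > 7).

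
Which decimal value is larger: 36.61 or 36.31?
36.61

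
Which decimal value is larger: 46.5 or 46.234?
46.5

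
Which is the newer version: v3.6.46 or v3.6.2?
v3.6.46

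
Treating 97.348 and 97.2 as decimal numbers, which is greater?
97.348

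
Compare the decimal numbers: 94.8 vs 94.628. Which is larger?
94.8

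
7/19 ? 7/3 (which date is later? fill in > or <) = >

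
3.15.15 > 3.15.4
True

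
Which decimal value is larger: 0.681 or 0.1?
0.681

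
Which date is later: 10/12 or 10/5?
10/12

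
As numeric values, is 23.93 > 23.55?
True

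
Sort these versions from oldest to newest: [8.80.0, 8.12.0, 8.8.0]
[8.8.0, 8.12.0, 8.80.0]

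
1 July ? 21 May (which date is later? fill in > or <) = >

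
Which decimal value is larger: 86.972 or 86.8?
86.972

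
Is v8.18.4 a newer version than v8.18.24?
No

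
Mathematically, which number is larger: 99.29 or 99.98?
99.98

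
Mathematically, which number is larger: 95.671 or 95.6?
95.671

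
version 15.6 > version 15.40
False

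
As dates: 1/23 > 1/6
True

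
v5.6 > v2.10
True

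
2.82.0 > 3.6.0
False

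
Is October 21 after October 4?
Yes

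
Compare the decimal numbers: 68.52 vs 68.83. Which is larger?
68.83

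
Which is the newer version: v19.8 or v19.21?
v19.21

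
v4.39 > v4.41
False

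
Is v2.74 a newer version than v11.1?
No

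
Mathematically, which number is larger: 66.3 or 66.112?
66.3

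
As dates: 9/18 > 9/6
True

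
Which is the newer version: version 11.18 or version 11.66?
version 11.66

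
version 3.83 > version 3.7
True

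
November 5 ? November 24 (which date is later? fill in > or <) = <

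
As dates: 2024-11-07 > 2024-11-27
False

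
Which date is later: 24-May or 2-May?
24-May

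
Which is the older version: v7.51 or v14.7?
v7.51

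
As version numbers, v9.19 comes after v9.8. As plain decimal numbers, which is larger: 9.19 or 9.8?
9.8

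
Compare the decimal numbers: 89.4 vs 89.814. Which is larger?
89.814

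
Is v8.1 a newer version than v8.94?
No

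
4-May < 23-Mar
False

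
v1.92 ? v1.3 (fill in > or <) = >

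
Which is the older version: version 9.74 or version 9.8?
version 9.8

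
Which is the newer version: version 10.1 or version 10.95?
version 10.95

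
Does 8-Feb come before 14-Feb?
Yes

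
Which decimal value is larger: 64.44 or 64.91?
64.91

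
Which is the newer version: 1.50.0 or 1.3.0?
1.50.0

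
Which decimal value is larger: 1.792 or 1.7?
1.792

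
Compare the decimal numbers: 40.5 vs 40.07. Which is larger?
40.5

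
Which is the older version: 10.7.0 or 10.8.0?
10.7.0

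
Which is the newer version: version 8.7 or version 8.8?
version 8.8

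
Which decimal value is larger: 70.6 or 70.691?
70.691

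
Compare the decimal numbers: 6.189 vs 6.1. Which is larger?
6.189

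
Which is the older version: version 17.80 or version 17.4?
version 17.4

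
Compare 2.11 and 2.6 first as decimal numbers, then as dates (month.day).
As decimals: 2.11 < 2.6. As dates: 2/11 is later than 2/6 (day 11 > day 6).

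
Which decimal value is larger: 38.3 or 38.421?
38.421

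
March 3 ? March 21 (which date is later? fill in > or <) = <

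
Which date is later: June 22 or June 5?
June 22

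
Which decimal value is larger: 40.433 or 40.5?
40.5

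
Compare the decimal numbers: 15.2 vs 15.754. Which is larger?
15.754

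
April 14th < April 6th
False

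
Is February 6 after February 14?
No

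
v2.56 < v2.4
False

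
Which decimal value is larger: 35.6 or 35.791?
35.791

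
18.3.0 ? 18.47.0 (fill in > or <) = <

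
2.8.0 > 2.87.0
False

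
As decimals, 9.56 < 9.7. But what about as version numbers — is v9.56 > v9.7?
True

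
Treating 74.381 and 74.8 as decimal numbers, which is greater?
74.8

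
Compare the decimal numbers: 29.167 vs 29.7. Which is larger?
29.7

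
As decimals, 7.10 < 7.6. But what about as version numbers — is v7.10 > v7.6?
True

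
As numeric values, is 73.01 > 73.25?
False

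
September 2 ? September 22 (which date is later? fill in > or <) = <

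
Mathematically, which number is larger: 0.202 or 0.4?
0.4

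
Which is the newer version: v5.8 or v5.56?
v5.56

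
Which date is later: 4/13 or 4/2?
4/13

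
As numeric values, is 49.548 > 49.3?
True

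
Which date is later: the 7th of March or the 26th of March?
the 26th of March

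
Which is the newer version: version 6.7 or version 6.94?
version 6.94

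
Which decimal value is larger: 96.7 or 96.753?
96.753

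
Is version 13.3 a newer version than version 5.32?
Yes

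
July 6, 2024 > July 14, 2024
False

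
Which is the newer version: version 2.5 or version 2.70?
version 2.70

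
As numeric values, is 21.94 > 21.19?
True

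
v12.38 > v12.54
False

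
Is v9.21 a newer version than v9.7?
Yes. Version numbers are compared segment by segment as integers, not as decimals: minor version 21 > 7, so v9.21 > v9.7 (even though the decimal 9.21 < 9.7).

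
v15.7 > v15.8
False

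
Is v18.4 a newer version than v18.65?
No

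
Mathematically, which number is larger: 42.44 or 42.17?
42.44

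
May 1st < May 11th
True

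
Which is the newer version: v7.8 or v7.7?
v7.8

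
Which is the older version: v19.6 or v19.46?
v19.6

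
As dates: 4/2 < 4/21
True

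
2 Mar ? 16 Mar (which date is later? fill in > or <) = <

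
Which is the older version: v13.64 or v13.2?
v13.2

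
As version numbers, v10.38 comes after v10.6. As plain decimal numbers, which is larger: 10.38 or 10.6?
10.6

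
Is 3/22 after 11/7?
No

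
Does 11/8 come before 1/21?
No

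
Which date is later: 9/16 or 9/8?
9/16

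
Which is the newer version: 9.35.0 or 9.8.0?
9.35.0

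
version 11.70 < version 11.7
False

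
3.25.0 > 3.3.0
True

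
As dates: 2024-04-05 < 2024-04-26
True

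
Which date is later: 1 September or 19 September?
19 September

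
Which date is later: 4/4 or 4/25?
4/25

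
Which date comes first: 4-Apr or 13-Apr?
4-Apr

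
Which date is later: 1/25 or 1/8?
1/25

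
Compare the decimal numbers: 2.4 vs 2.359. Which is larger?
2.4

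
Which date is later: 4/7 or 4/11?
4/11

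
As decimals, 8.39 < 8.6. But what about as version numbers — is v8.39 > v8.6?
True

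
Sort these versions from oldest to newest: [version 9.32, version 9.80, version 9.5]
[version 9.5, version 9.32, version 9.80]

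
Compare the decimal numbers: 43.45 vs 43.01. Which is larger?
43.45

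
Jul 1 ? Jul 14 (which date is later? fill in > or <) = <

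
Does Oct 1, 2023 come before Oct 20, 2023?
Yes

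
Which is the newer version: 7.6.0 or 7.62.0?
7.62.0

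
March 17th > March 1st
True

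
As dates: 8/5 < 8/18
True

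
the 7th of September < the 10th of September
True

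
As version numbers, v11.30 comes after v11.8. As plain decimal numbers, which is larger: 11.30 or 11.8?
11.8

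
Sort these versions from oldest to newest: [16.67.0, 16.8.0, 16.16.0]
[16.8.0, 16.16.0, 16.67.0]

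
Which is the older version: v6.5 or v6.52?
v6.5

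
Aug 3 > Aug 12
False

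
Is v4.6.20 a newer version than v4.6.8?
Yes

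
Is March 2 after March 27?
No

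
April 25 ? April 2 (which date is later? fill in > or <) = >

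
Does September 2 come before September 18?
Yes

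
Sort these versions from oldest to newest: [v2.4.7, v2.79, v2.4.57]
[v2.4.7, v2.4.57, v2.79]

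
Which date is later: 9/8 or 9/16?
9/16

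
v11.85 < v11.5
False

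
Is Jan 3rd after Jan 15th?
No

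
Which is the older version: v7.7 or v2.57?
v2.57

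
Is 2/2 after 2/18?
No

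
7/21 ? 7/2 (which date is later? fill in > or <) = >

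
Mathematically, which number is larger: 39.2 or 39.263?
39.263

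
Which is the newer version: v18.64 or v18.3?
v18.64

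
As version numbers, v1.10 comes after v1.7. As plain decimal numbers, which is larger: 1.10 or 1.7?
1.7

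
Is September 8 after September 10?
No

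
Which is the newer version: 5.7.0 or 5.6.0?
5.7.0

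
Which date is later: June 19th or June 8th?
June 19th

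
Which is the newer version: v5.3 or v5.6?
v5.6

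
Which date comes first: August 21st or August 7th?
August 7th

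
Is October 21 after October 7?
Yes. Day 21 comes after day 7 in October — this is a date comparison, not a decimal one (the decimal 10.21 would be smaller than 10.7).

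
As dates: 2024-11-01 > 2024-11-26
False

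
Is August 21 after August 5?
Yes. Day 21 comes after day 5 in August — this is a date comparison, not a decimal one (the decimal 8.21 would be smaller than 8.5).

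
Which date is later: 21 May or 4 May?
21 May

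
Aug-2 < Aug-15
True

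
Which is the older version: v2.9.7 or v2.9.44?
v2.9.7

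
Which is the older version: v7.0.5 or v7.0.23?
v7.0.5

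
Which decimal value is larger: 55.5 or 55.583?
55.583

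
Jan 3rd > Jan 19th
False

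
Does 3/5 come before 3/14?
Yes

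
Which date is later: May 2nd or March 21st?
May 2nd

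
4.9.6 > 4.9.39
False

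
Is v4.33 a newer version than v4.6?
Yes. Version numbers are compared segment by segment as integers, not as decimals: minor version 33 > 6, so v4.33 > v4.6 (even though the decimal 4.33 < 4.6).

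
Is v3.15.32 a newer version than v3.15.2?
Yes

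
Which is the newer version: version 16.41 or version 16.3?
version 16.41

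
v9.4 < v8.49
False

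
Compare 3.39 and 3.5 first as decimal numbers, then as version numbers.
As decimals: 3.39 < 3.5. As versions: v3.39 > v3.5 (minor version 39 > 5).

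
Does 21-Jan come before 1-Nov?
Yes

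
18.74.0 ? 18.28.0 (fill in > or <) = >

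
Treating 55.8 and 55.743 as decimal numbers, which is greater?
55.8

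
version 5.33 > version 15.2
False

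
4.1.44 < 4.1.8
False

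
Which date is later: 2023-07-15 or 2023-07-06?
2023-07-15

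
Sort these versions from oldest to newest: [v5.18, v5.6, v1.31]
[v1.31, v5.6, v5.18]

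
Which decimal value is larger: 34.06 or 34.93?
34.93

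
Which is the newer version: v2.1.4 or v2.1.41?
v2.1.41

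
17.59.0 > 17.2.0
True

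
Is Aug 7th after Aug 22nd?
No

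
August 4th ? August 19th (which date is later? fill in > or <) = <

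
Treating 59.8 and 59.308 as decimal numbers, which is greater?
59.8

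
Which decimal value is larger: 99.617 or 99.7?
99.7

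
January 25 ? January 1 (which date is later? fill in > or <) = >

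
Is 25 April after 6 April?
Yes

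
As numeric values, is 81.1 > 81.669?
False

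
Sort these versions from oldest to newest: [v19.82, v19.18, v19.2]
[v19.2, v19.18, v19.82]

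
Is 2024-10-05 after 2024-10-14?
No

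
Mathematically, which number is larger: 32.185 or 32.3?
32.3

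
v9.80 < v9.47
False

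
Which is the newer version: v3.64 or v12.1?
v12.1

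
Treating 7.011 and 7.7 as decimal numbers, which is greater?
7.7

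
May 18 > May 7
True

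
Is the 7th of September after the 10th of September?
No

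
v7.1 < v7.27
True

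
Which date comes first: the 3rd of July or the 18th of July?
the 3rd of July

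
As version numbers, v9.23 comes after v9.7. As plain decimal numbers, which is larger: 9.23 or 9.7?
9.7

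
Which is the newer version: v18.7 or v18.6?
v18.7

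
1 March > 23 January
True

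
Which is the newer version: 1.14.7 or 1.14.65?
1.14.65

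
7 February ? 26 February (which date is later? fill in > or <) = <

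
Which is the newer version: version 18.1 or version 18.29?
version 18.29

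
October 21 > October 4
True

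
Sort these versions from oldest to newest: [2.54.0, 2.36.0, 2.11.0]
[2.11.0, 2.36.0, 2.54.0]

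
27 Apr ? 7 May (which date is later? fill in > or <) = <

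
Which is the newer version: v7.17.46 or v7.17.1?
v7.17.46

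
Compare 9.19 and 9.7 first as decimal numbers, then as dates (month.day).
As decimals: 9.19 < 9.7. As dates: 9/19 is later than 9/7 (day 19 > day 7).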